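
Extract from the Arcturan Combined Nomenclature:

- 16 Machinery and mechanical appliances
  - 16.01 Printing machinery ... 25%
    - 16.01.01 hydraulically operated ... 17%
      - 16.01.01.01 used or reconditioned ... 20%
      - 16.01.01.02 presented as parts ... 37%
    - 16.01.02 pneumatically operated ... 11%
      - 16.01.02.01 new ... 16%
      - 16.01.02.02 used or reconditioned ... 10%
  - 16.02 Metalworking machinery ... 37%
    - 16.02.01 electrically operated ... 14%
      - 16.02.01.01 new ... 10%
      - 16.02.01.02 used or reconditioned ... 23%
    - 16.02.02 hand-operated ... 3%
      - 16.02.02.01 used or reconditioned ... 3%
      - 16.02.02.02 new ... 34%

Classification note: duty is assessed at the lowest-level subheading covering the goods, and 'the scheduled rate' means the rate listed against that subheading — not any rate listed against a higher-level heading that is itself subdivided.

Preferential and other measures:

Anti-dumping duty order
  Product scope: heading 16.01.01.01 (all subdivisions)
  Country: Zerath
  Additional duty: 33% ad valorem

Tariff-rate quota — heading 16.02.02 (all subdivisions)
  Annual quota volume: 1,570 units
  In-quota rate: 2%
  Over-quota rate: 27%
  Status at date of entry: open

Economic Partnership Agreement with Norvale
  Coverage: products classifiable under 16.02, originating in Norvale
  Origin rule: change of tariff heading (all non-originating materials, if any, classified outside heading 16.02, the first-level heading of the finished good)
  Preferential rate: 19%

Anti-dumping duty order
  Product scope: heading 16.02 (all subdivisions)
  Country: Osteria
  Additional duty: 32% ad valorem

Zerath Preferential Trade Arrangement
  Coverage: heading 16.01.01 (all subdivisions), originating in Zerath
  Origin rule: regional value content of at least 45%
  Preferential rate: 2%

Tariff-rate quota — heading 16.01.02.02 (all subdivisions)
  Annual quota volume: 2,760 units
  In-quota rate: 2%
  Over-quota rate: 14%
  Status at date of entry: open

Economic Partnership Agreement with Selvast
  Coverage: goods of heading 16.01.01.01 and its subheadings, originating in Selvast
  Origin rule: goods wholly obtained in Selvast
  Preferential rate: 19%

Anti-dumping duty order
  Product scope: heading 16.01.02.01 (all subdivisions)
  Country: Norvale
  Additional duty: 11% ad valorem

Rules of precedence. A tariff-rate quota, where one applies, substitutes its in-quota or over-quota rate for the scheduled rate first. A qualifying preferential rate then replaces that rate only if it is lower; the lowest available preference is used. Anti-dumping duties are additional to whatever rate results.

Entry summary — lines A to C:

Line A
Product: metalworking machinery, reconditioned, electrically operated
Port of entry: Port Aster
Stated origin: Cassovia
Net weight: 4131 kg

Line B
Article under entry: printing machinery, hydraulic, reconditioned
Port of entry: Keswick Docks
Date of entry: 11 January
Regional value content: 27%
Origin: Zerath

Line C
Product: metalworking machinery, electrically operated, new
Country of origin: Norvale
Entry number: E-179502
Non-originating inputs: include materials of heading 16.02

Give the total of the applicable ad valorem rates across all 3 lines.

Line A: metalworking → 16.02; electrically operated → 16.02.01; reconditioned → 16.02.01.02. Scheduled 23%. No special measure applies. → 23%.
Line B: printing → 16.01; hydraulic → 16.01.01; reconditioned → 16.01.01.01. Scheduled 20%. Zerath agreement on 16.01.01: RVC < 45%; anti-dumping (Zerath, 16.01.01.01): +33%; total 20% + 33% = 53%. → 53%.
Line C: metalworking → 16.02; electrically operated → 16.02.01; new → 16.02.01.01. Scheduled 10%. Norvale agreement on 16.02: CTH not met. → 10%.
Sum: 23% + 53% + 10% = 86%.

86%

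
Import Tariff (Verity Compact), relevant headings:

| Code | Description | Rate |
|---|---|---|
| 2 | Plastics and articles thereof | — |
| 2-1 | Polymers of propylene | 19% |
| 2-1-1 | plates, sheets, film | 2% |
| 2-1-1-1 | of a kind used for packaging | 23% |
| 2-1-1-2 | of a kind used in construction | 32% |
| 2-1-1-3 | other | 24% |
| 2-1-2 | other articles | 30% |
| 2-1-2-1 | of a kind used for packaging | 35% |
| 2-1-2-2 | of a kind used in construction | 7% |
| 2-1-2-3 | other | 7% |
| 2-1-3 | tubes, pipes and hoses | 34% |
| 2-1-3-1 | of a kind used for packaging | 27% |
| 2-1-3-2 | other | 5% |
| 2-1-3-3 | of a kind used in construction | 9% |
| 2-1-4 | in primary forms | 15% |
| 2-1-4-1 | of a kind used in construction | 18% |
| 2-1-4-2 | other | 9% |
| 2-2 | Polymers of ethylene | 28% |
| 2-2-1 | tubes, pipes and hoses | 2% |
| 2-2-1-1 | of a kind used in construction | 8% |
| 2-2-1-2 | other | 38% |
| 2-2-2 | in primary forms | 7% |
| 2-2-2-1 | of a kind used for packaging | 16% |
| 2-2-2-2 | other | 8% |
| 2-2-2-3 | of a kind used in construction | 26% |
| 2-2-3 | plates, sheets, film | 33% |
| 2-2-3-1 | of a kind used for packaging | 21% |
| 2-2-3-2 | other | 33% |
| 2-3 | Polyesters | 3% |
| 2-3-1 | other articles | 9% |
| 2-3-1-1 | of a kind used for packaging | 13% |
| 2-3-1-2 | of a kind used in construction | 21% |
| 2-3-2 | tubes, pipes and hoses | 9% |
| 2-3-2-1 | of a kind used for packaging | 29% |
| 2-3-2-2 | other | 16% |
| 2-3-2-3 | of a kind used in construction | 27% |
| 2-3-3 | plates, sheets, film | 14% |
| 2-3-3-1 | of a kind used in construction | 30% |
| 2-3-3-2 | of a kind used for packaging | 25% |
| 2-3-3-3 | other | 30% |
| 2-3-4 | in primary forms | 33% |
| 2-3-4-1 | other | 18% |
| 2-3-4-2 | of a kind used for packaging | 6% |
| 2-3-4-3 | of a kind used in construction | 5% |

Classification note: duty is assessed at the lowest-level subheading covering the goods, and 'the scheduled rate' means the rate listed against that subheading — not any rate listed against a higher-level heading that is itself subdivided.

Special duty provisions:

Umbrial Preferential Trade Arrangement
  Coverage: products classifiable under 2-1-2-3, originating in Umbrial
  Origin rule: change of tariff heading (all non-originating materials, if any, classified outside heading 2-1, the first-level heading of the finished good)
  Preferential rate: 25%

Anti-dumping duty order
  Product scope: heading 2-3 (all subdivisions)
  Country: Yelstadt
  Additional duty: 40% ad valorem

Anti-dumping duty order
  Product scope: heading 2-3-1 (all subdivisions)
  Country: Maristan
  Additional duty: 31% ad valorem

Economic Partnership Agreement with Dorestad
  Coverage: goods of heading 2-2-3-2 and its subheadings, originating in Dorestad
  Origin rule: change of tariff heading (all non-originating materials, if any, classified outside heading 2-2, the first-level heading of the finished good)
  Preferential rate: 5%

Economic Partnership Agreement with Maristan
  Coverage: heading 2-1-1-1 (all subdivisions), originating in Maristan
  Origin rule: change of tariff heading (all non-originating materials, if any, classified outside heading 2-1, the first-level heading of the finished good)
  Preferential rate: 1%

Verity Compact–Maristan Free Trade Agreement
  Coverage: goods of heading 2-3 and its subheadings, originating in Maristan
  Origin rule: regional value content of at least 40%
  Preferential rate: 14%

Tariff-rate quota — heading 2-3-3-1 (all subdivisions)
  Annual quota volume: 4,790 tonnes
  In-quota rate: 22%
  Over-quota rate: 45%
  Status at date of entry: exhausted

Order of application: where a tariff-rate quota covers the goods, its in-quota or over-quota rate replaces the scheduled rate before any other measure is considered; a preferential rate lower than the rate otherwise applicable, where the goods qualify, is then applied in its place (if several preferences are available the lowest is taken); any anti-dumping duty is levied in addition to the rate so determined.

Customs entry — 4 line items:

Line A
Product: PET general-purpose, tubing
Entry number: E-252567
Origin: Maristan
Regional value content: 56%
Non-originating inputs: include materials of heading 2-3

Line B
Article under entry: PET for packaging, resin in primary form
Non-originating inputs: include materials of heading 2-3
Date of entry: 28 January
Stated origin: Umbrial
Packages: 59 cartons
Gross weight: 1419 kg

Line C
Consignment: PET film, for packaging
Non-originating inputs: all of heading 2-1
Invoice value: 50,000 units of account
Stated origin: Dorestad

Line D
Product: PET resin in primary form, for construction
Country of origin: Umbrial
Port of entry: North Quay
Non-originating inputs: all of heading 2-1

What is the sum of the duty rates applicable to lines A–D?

50%

Line A: PET → 2-3; tubing → 2-3-2; general-purpose → 2-3-2-2. Scheduled 16%. Maristan agreement on 2-1-1-1: 2-3-2-2 not covered; Maristan agreement on 2-3: RVC ≥ 40% → 14% available; preferential 14%. → 14%.
Line B: PET → 2-3; resin in primary form → 2-3-4; for packaging → 2-3-4-2. Scheduled 6%. Umbrial agreement on 2-1-2-3: 2-3-4-2 not covered. → 6%.
Line C: PET → 2-3; film → 2-3-3; for packaging → 2-3-3-2. Scheduled 25%. Dorestad agreement on 2-2-3-2: 2-3-3-2 not covered. → 25%.
Line D: PET → 2-3; resin in primary form → 2-3-4; for construction → 2-3-4-3. Scheduled 5%. Umbrial agreement on 2-1-2-3: 2-3-4-3 not covered. → 5%.
Sum: 14% + 6% + 25% + 5% = 50%.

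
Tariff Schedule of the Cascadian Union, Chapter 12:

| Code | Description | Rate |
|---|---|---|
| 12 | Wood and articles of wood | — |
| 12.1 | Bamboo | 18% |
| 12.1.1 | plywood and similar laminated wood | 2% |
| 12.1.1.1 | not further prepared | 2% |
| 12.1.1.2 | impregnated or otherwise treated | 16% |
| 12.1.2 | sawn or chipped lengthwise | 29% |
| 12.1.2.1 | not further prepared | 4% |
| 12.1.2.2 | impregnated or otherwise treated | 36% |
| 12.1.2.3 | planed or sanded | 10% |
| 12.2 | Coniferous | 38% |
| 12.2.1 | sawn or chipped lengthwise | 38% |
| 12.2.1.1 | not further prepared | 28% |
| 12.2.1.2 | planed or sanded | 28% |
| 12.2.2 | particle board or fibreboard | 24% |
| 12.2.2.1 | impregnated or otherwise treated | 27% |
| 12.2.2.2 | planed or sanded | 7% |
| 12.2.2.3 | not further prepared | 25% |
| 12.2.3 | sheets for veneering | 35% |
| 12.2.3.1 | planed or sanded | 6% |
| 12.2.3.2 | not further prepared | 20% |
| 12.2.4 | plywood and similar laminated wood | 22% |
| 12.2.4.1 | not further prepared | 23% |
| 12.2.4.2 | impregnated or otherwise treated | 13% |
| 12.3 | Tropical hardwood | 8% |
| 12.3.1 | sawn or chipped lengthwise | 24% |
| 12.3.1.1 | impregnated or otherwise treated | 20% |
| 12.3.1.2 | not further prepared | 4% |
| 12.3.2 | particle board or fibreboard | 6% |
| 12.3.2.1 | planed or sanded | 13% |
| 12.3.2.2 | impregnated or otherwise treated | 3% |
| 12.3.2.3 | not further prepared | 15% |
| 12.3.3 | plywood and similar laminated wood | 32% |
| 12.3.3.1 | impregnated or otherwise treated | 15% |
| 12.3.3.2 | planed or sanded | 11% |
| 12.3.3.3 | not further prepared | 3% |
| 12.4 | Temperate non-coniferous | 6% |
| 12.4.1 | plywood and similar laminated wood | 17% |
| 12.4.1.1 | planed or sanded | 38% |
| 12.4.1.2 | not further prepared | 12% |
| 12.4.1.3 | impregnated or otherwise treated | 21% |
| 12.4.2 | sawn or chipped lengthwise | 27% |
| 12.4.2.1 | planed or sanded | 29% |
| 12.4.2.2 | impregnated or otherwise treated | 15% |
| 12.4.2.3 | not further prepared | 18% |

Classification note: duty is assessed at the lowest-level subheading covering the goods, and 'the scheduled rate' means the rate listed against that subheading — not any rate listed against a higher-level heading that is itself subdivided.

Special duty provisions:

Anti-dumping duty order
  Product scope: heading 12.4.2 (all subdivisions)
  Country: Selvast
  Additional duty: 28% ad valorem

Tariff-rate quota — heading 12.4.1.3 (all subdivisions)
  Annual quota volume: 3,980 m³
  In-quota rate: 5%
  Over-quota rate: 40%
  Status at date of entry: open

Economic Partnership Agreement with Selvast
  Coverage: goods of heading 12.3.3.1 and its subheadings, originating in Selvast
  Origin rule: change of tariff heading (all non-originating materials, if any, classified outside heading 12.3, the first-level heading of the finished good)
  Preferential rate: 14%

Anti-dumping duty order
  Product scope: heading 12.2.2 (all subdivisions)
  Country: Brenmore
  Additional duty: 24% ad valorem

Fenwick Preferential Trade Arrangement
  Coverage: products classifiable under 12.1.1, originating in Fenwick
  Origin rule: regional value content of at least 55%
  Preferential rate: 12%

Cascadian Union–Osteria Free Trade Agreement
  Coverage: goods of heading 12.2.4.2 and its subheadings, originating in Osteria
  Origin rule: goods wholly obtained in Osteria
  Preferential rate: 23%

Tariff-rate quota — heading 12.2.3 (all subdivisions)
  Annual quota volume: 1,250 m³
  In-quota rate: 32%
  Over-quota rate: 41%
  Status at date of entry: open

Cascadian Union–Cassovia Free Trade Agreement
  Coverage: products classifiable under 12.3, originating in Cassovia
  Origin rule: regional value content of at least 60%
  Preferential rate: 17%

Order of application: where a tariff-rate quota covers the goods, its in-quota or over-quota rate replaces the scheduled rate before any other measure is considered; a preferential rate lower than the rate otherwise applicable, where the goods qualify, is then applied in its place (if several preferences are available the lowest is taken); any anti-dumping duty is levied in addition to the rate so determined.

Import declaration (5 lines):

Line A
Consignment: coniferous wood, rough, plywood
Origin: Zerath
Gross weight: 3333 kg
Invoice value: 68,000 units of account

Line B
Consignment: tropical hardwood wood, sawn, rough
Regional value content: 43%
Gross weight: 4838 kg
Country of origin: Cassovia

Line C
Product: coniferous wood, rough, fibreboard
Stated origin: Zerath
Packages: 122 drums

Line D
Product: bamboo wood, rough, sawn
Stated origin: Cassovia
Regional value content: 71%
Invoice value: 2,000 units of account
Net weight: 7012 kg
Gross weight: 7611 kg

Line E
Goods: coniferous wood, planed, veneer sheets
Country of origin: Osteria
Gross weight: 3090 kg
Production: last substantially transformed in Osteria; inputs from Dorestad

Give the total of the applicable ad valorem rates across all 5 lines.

Line A: coniferous → 12.2; plywood → 12.2.4; rough → 12.2.4.1. Scheduled 23%. No special measure applies. → 23%.
Line B: tropical hardwood → 12.3; sawn → 12.3.1; rough → 12.3.1.2. Scheduled 4%. Cassovia agreement on 12.3: RVC < 60%. → 4%.
Line C: coniferous → 12.2; fibreboard → 12.2.2; rough → 12.2.2.3. Scheduled 25%. No special measure applies. → 25%.
Line D: bamboo → 12.1; sawn → 12.1.2; rough → 12.1.2.1. Scheduled 4%. Cassovia agreement on 12.3: 12.1.2.1 not covered. → 4%.
Line E: coniferous → 12.2; veneer sheets → 12.2.3; planed → 12.2.3.1. Scheduled 6%. quota on 12.2.3 open → in-quota 32%; Osteria agreement on 12.2.4.2: 12.2.3.1 not covered. → 32%.
Sum: 23% + 4% + 25% + 4% + 32% = 88%.

88%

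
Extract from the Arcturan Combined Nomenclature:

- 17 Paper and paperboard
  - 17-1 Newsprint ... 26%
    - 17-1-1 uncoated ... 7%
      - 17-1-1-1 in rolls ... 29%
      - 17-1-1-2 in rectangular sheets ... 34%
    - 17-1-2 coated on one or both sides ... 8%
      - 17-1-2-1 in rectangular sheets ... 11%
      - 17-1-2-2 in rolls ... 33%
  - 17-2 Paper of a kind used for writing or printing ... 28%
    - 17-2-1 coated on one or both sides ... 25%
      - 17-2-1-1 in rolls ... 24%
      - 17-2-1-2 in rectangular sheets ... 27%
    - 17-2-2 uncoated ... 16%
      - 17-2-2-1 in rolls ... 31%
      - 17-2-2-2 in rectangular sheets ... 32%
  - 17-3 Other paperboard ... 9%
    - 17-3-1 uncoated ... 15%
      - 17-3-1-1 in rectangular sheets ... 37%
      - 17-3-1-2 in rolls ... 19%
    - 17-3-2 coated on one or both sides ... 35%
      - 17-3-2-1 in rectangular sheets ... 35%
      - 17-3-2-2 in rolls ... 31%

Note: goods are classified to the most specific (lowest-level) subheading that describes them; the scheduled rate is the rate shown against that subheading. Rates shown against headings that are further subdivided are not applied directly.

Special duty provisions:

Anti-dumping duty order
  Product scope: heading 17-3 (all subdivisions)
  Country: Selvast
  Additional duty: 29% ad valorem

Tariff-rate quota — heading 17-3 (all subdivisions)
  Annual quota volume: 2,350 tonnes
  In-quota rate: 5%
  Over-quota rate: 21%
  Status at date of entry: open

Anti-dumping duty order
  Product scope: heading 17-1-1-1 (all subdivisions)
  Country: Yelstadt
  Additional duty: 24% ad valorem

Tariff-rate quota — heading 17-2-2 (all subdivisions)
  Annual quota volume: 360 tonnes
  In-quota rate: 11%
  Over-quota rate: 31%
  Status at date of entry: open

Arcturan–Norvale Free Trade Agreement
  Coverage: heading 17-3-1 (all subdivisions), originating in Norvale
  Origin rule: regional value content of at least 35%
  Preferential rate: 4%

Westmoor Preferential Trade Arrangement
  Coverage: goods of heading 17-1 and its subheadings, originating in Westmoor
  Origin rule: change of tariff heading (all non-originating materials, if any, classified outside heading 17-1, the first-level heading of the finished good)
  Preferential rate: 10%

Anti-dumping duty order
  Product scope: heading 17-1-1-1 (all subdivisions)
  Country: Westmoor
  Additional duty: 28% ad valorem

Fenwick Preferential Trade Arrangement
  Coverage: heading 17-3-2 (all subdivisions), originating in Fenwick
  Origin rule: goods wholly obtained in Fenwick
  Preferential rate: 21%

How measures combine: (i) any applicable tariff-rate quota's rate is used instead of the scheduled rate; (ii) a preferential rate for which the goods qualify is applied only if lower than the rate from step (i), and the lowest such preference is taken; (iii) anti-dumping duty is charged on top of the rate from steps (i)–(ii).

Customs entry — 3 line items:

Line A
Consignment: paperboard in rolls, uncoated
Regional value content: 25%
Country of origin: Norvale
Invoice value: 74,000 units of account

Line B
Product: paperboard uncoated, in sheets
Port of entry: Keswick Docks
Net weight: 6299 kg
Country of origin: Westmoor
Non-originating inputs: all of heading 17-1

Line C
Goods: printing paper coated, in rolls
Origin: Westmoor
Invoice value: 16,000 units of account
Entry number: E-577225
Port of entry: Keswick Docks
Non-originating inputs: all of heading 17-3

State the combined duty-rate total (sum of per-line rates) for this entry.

Line A: paperboard → 17-3; uncoated → 17-3-1; in rolls → 17-3-1-2. Scheduled 19%. quota on 17-3 open → in-quota 5%; Norvale agreement on 17-3-1: RVC < 35%. → 5%.
Line B: paperboard → 17-3; uncoated → 17-3-1; in sheets → 17-3-1-1. Scheduled 37%. quota on 17-3 open → in-quota 5%; Westmoor agreement on 17-1: 17-3-1-1 not covered. → 5%.
Line C: printing paper → 17-2; coated → 17-2-1; in rolls → 17-2-1-1. Scheduled 24%. Westmoor agreement on 17-1: 17-2-1-1 not covered. → 24%.
Sum: 5% + 5% + 24% = 34%.

34%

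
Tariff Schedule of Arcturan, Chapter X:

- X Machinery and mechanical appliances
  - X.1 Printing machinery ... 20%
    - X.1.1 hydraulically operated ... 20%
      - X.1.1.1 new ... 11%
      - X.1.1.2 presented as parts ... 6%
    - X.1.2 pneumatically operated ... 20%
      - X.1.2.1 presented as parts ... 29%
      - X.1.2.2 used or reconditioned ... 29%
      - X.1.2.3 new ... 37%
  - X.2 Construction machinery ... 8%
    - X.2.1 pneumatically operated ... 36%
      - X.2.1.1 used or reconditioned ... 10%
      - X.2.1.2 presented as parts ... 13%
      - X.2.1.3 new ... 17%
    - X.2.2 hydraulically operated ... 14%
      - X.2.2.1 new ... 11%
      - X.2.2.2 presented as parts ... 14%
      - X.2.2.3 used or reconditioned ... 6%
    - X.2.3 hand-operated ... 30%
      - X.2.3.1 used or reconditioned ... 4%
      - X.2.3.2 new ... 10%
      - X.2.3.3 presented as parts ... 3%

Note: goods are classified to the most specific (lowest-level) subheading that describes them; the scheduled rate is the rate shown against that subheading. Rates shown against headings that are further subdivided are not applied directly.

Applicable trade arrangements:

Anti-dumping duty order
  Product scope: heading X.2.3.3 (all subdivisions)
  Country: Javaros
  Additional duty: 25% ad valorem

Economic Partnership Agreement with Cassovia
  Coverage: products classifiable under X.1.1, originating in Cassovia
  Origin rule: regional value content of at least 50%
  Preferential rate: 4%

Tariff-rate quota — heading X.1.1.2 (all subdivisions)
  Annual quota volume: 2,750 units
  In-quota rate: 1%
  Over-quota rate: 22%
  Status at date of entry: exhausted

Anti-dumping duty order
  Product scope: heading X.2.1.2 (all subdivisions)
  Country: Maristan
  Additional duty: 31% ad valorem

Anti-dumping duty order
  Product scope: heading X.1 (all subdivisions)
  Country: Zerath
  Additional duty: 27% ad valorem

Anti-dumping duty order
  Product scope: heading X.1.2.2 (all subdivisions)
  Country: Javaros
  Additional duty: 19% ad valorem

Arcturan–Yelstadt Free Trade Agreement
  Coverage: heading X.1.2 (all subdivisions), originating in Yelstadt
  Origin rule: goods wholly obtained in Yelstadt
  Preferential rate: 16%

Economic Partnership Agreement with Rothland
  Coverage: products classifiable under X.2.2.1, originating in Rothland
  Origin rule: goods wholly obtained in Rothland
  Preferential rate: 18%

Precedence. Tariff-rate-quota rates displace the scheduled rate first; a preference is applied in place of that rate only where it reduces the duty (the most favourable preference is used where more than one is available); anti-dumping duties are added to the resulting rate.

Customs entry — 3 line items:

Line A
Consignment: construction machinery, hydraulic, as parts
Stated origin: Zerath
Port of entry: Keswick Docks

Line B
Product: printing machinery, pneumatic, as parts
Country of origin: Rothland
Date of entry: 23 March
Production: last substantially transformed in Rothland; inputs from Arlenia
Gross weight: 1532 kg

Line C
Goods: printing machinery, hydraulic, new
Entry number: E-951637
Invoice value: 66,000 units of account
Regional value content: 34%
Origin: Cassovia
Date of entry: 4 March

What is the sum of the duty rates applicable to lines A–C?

54%

Line A: construction → X.2; hydraulic → X.2.2; as parts → X.2.2.2. Scheduled 14%. No special measure applies. → 14%.
Line B: printing → X.1; pneumatic → X.1.2; as parts → X.1.2.1. Scheduled 29%. Rothland agreement on X.2.2.1: X.1.2.1 not covered. → 29%.
Line C: printing → X.1; hydraulic → X.1.1; new → X.1.1.1. Scheduled 11%. Cassovia agreement on X.1.1: RVC < 50%. → 11%.
Sum: 14% + 29% + 11% = 54%.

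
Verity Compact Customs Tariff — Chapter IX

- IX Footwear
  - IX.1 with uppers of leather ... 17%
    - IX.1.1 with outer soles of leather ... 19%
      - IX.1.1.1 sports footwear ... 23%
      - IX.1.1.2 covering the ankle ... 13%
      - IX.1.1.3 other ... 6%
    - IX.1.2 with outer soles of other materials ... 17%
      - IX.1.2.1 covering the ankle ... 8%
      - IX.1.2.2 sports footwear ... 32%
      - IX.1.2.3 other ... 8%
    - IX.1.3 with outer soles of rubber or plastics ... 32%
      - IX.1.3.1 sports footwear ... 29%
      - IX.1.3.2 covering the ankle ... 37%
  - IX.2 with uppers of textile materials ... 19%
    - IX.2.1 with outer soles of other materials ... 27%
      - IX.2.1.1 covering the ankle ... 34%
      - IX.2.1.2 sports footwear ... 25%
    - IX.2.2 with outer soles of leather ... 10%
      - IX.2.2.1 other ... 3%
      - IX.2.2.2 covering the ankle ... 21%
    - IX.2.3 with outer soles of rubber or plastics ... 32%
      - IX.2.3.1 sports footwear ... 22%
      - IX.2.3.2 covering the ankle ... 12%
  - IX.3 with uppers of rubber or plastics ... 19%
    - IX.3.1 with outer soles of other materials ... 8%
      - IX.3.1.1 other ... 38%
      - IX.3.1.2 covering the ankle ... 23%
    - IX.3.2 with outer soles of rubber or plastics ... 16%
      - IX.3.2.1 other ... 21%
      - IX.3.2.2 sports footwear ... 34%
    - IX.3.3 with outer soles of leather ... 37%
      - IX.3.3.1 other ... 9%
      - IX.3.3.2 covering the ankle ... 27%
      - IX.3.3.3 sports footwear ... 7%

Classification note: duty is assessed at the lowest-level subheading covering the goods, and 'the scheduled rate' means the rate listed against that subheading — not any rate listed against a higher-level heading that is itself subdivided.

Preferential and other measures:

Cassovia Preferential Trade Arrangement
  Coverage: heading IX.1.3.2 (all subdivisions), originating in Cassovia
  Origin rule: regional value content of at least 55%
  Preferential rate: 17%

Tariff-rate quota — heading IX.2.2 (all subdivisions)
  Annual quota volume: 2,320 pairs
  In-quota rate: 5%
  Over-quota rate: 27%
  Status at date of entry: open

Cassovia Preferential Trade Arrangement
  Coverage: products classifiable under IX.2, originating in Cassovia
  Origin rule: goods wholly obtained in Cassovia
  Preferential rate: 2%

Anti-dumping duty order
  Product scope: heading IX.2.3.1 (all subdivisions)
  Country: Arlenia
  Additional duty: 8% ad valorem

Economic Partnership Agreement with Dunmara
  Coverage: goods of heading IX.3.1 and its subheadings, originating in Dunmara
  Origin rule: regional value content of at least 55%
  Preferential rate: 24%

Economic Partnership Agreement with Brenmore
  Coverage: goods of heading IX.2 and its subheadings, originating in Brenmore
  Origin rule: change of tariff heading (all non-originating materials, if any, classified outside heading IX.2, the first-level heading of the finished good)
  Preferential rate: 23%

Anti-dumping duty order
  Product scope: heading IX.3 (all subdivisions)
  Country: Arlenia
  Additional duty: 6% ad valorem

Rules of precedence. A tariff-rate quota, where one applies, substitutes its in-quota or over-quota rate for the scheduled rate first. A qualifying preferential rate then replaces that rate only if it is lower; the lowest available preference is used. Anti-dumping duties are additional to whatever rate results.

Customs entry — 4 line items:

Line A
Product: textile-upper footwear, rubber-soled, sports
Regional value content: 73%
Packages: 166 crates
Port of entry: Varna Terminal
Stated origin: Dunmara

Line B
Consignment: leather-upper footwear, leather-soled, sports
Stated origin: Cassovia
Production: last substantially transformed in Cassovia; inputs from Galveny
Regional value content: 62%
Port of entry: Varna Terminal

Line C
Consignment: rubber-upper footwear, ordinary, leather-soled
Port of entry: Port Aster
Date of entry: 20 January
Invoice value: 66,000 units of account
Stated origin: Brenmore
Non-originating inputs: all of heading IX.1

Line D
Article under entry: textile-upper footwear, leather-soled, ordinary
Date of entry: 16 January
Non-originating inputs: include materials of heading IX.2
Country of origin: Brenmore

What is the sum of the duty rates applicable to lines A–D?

59%

Line A: textile-upper → IX.2; rubber-soled → IX.2.3; sports → IX.2.3.1. Scheduled 22%. Dunmara agreement on IX.3.1: IX.2.3.1 not covered. → 22%.
Line B: leather-upper → IX.1; leather-soled → IX.1.1; sports → IX.1.1.1. Scheduled 23%. Cassovia agreement on IX.1.3.2: IX.1.1.1 not covered; Cassovia agreement on IX.2: IX.1.1.1 not covered. → 23%.
Line C: rubber-upper → IX.3; leather-soled → IX.3.3; ordinary → IX.3.3.1. Scheduled 9%. Brenmore agreement on IX.2: IX.3.3.1 not covered. → 9%.
Line D: textile-upper → IX.2; leather-soled → IX.2.2; ordinary → IX.2.2.1. Scheduled 3%. quota on IX.2.2 open → in-quota 5%; Brenmore agreement on IX.2: CTH not met. → 5%.
Sum: 22% + 23% + 9% + 5% = 59%.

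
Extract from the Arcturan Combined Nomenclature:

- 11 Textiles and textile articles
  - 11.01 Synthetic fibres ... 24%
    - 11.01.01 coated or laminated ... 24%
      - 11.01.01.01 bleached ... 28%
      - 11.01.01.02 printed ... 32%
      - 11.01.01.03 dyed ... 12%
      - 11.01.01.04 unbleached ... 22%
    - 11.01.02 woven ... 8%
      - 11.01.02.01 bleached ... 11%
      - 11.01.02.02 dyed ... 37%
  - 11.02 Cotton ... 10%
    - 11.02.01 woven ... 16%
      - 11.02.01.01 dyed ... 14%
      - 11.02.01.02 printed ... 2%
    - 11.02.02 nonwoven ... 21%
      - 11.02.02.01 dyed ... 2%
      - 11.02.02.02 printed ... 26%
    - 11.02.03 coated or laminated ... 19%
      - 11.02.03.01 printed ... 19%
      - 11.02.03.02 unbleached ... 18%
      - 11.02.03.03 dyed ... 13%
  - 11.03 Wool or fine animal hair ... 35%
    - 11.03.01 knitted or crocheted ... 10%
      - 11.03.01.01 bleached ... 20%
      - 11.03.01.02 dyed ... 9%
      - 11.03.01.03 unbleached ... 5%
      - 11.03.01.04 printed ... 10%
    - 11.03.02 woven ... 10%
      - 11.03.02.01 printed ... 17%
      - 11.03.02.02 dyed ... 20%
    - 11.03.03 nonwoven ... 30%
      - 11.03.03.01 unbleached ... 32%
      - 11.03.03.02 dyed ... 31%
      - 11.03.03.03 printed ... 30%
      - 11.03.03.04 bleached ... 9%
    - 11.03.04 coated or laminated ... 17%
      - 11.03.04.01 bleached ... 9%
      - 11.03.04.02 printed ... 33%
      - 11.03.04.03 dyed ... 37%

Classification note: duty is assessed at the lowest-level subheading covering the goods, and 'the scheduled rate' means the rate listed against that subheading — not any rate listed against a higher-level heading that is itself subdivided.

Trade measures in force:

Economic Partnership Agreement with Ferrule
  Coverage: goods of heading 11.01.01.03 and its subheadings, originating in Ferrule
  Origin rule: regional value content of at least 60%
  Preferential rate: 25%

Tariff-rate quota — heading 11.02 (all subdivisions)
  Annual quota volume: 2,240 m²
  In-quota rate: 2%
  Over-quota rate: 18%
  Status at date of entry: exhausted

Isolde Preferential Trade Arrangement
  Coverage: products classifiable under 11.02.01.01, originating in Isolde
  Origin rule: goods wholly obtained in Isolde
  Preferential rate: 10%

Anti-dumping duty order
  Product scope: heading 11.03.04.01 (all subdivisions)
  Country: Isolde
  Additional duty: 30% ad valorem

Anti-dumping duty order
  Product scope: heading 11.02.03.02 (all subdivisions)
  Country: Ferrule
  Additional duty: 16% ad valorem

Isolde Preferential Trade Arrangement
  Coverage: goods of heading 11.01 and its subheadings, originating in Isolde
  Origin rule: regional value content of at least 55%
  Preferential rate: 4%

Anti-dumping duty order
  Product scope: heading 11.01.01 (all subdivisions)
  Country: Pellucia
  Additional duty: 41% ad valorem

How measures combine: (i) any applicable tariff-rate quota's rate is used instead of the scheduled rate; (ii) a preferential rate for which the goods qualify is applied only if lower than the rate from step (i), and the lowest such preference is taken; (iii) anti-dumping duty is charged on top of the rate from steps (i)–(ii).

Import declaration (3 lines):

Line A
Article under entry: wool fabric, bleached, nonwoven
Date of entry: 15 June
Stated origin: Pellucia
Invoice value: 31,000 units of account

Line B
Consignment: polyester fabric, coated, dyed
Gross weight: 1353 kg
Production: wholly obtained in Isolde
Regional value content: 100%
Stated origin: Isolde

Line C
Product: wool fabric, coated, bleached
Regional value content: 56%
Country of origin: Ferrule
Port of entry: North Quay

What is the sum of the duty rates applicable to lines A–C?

Line A: wool → 11.03; nonwoven → 11.03.03; bleached → 11.03.03.04. Scheduled 9%. No special measure applies. → 9%.
Line B: polyester → 11.01; coated → 11.01.01; dyed → 11.01.01.03. Scheduled 12%. Isolde agreement on 11.02.01.01: 11.01.01.03 not covered; Isolde agreement on 11.01: RVC ≥ 55% → 4% available; preferential 4%. → 4%.
Line C: wool → 11.03; coated → 11.03.04; bleached → 11.03.04.01. Scheduled 9%. Ferrule agreement on 11.01.01.03: 11.03.04.01 not covered. → 9%.
Sum: 9% + 4% + 9% = 22%.

22%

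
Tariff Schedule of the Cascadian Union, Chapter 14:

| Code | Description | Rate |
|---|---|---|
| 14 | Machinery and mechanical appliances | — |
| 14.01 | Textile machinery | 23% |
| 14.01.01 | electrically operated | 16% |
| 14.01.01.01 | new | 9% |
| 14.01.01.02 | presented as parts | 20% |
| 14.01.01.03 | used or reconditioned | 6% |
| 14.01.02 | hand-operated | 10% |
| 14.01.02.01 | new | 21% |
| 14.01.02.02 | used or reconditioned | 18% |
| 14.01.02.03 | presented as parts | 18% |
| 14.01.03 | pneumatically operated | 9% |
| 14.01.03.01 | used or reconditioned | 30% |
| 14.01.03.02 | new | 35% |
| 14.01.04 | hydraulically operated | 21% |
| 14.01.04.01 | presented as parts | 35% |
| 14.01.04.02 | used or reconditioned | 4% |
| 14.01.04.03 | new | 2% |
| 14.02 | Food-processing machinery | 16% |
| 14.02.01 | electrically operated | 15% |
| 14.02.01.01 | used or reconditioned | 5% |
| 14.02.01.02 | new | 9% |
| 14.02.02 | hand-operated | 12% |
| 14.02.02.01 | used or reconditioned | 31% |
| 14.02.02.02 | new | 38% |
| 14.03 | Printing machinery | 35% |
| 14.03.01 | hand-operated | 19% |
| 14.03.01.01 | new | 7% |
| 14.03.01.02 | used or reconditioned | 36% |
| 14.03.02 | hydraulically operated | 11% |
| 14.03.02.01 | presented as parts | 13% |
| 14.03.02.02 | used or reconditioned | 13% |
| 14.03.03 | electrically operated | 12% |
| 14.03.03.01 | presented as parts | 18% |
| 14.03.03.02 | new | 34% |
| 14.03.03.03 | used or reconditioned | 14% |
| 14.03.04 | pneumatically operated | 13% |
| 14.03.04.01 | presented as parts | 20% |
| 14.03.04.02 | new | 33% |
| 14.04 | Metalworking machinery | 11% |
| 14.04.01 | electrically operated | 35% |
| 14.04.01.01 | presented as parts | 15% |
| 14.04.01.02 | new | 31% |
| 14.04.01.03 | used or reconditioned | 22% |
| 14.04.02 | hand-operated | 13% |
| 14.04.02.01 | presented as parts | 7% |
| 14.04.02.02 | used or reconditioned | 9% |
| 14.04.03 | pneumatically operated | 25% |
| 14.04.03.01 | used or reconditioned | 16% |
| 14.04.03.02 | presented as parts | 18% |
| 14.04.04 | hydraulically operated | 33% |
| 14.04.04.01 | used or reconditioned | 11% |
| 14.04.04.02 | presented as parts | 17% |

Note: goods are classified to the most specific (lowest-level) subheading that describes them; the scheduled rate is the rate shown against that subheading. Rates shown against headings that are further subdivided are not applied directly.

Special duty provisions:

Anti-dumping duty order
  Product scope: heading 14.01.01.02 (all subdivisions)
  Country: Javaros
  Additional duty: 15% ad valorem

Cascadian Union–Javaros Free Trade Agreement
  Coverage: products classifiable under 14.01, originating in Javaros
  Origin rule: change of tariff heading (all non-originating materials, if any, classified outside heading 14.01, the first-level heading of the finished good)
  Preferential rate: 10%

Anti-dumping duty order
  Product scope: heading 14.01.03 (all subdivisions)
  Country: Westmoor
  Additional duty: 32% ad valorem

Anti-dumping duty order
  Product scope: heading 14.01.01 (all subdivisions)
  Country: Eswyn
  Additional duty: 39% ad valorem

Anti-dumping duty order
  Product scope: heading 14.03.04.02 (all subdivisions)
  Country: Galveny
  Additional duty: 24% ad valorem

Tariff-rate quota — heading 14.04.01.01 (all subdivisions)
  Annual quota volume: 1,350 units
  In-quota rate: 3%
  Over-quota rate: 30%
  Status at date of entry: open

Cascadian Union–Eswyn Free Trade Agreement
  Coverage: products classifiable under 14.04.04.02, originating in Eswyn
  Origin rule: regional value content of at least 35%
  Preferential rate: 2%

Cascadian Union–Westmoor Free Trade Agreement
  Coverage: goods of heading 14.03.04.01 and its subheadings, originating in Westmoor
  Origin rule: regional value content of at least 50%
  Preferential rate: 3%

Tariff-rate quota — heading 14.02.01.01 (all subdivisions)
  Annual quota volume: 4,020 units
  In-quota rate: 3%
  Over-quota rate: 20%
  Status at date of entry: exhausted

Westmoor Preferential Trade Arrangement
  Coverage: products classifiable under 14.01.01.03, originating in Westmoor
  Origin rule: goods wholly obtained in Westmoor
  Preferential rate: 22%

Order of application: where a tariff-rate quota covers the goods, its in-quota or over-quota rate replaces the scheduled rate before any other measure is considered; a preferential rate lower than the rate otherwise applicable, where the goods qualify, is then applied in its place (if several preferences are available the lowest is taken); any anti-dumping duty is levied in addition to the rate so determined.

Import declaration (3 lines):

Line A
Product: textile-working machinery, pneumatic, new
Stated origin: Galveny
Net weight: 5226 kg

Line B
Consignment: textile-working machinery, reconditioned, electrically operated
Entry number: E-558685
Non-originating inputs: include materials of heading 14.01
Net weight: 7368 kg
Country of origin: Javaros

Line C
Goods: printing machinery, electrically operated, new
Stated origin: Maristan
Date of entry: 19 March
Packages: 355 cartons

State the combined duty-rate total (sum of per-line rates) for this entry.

Line A: textile-working → 14.01; pneumatic → 14.01.03; new → 14.01.03.02. Scheduled 35%. No special measure applies. → 35%.
Line B: textile-working → 14.01; electrically operated → 14.01.01; reconditioned → 14.01.01.03. Scheduled 6%. Javaros agreement on 14.01: CTH not met. → 6%.
Line C: printing → 14.03; electrically operated → 14.03.03; new → 14.03.03.02. Scheduled 34%. No special measure applies. → 34%.
Sum: 35% + 6% + 34% = 75%.

75%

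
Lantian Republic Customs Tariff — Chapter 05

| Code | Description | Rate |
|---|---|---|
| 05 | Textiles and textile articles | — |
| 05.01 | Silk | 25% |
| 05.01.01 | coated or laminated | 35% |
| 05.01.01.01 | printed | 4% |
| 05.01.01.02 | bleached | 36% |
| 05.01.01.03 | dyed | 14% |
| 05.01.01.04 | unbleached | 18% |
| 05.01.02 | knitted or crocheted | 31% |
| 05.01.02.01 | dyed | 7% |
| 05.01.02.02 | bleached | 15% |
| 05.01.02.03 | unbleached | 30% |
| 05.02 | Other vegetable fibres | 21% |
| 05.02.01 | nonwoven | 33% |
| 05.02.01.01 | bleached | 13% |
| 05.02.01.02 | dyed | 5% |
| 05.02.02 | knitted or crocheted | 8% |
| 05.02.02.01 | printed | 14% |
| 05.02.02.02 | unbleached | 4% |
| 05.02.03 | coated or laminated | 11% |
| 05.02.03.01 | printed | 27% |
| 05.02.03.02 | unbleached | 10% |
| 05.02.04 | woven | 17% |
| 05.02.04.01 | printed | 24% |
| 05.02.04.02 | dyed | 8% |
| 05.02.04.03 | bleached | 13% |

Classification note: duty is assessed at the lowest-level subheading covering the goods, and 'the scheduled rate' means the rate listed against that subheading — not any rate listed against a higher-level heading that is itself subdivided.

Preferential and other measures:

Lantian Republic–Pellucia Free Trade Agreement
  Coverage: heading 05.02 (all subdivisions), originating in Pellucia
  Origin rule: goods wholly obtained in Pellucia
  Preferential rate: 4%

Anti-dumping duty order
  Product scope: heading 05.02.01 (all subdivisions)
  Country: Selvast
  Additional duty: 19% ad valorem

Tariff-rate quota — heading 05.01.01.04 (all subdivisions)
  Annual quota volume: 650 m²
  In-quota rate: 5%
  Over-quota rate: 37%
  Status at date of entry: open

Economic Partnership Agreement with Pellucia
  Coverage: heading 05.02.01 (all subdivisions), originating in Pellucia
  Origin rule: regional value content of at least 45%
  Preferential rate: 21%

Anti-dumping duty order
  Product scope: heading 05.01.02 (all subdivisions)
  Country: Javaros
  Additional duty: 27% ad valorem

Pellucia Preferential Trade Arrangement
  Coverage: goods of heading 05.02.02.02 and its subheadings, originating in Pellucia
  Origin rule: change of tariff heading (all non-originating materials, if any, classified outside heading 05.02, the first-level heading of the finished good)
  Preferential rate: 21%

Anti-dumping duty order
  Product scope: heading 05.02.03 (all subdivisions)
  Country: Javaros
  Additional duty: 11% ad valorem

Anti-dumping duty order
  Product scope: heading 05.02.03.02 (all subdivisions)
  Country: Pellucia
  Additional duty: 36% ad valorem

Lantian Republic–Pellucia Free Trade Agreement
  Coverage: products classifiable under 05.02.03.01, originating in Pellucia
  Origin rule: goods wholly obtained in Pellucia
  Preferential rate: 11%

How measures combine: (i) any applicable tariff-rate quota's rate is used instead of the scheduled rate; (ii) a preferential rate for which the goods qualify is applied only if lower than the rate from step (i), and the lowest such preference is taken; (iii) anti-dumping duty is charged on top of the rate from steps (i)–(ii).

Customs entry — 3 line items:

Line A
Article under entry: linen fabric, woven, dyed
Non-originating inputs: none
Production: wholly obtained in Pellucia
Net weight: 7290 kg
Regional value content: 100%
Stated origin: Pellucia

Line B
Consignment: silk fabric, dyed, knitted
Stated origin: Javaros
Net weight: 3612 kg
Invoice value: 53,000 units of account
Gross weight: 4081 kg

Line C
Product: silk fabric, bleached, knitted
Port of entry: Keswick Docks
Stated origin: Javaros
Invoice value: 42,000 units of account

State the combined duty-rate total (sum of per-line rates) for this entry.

80%

Line A: linen → 05.02; woven → 05.02.04; dyed → 05.02.04.02. Scheduled 8%. Pellucia agreement on 05.02: wholly obtained → 4% available; Pellucia agreement on 05.02.01: 05.02.04.02 not covered; Pellucia agreement on 05.02.02.02: 05.02.04.02 not covered; Pellucia agreement on 05.02.03.01: 05.02.04.02 not covered; preferential 4%. → 4%.
Line B: silk → 05.01; knitted → 05.01.02; dyed → 05.01.02.01. Scheduled 7%. anti-dumping (Javaros, 05.01.02): +27%; total 7% + 27% = 34%. → 34%.
Line C: silk → 05.01; knitted → 05.01.02; bleached → 05.01.02.02. Scheduled 15%. anti-dumping (Javaros, 05.01.02): +27%; total 15% + 27% = 42%. → 42%.
Sum: 4% + 34% + 42% = 80%.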